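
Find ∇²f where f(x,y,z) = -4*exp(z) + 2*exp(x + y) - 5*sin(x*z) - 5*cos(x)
5*x**2*sin(x*z) + 5*z**2*sin(x*z) - 4*exp(z) + 4*exp(x + y) + 5*cos(x)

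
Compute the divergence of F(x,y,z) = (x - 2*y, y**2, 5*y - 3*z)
2*y - 2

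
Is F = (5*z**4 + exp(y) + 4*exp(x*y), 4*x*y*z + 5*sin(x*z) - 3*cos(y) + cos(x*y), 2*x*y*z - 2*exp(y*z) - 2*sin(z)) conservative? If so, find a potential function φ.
No, ∇×F = (-4*x*y + 2*x*z - 5*x*cos(x*z) - 2*z*exp(y*z), 2*z*(-y + 10*z**2), -4*x*exp(x*y) + 4*y*z - y*sin(x*y) + 5*z*cos(x*z) - exp(y)) ≠ 0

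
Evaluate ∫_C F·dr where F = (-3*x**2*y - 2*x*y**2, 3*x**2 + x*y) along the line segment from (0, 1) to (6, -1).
26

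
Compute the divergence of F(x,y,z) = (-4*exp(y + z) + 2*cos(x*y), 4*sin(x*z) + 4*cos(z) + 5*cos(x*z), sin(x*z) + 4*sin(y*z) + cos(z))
x*cos(x*z) - 2*y*sin(x*y) + 4*y*cos(y*z) - sin(z)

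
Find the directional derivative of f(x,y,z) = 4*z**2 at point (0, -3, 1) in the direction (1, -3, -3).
-24*sqrt(19)/19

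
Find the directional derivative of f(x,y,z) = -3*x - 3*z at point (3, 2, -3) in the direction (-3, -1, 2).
3*sqrt(14)/14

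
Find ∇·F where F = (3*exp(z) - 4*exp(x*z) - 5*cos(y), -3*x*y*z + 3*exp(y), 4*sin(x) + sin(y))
-3*x*z - 4*z*exp(x*z) + 3*exp(y)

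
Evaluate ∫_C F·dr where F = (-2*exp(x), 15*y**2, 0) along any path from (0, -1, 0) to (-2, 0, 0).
7 - 2*exp(-2)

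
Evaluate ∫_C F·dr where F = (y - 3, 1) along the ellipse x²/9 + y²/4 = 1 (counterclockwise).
-6*pi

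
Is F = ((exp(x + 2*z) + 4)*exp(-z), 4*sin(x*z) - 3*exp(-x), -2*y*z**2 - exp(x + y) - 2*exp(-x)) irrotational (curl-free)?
No, ∇×F = (-4*x*cos(x*z) - 2*z**2 - exp(x + y), exp(x + y) + exp(x + z) - 4*exp(-z) - 2*exp(-x), 4*z*cos(x*z) + 3*exp(-x))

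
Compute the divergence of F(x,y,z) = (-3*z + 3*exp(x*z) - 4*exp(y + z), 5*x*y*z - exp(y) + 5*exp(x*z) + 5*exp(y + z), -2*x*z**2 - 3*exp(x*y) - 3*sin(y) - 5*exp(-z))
x*z + 3*z*exp(x*z) - exp(y) + 5*exp(y + z) + 5*exp(-z)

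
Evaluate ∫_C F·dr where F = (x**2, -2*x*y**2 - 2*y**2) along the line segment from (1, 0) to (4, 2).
-5/3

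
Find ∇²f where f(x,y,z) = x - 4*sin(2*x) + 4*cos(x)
4*(8*sin(x) - 1)*cos(x)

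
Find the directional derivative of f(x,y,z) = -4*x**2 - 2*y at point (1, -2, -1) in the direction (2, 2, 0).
-5*sqrt(2)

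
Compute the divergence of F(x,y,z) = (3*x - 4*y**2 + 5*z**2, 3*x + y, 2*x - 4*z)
0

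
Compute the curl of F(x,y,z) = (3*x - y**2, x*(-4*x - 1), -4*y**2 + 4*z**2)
(-8*y, 0, -8*x + 2*y - 1)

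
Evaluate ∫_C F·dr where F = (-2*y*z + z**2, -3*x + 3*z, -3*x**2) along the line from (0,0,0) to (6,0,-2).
80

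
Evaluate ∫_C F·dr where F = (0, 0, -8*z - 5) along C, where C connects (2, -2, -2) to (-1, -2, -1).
7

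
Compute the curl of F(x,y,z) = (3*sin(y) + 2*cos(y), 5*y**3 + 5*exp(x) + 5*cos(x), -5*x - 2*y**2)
(-4*y, 5, 5*exp(x) - 5*sin(x) + 2*sin(y) - 3*cos(y))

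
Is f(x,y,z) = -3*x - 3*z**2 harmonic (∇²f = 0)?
No, ∇²f = -6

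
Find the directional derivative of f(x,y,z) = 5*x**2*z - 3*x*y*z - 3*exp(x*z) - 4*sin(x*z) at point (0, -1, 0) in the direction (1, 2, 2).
0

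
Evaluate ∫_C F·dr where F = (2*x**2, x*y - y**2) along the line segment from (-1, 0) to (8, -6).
504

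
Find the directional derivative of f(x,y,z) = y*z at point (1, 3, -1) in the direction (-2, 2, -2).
-4*sqrt(3)/3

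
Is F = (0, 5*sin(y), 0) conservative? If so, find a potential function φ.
Yes, F is conservative. φ = -5*cos(y)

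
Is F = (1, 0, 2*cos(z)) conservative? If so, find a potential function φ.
Yes, F is conservative. φ = x + 2*sin(z)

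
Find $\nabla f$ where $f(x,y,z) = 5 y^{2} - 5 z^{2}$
(0, 10*y, -10*z)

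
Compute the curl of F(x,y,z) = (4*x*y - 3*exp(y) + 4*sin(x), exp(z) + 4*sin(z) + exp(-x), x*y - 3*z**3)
(x - exp(z) - 4*cos(z), -y, -4*x + 3*exp(y) - exp(-x))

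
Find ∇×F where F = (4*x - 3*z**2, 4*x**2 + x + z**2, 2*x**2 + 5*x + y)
(1 - 2*z, -4*x - 6*z - 5, 8*x + 1)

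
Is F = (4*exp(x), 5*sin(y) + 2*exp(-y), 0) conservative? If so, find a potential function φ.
Yes, F is conservative. φ = 4*exp(x) - 5*cos(y) - 2*exp(-y)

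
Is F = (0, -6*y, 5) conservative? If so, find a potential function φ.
Yes, F is conservative. φ = -3*y**2 + 5*z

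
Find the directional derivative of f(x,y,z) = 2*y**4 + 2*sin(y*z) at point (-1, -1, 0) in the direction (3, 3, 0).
-4*sqrt(2)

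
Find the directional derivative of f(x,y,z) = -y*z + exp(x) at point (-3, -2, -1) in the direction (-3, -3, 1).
sqrt(19)*(-exp(3) - 3)*exp(-3)/19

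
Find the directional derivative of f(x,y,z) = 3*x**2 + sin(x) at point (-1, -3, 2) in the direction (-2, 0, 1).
2*sqrt(5)*(6 - cos(1))/5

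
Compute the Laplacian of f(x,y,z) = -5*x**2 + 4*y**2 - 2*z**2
-6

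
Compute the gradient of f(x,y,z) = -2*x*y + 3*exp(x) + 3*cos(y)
(-2*y + 3*exp(x), -2*x - 3*sin(y), 0)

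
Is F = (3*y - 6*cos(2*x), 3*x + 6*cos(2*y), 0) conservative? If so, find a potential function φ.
Yes, F is conservative. φ = 3*x*y - 3*sin(2*x) + 3*sin(2*y)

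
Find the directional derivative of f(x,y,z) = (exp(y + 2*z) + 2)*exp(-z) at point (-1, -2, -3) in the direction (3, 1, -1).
2*sqrt(11)*exp(3)/11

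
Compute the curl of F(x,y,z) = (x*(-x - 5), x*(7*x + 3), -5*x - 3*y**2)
(-6*y, 5, 14*x + 3)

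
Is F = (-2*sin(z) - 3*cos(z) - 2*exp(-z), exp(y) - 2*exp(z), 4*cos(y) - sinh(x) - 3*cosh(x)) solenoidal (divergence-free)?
No, ∇·F = exp(y)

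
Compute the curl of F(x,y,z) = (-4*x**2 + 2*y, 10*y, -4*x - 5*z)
(0, 4, -2)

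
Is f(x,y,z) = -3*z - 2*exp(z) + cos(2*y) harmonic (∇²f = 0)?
No, ∇²f = -2*exp(z) - 4*cos(2*y)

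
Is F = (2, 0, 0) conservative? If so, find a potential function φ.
Yes, F is conservative. φ = 2*x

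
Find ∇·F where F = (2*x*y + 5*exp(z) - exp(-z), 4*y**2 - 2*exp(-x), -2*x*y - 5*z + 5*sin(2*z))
10*y + 10*cos(2*z) - 5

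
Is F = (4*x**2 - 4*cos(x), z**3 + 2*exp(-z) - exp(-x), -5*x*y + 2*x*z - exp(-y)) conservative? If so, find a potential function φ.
No, ∇×F = (-5*x - 3*z**2 + 2*exp(-z) + exp(-y), 5*y - 2*z, exp(-x)) ≠ 0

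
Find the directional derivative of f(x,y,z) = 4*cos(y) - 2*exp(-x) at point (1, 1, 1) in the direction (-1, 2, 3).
-sqrt(14)*(1 + 4*E*sin(1))*exp(-1)/7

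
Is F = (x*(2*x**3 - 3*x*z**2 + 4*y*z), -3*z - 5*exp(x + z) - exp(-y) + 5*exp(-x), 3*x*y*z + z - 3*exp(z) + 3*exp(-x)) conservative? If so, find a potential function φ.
No, ∇×F = (3*x*z + 5*exp(x + z) + 3, -6*x**2*z + 4*x*y - 3*y*z + 3*exp(-x), -4*x*z - 5*exp(x + z) - 5*exp(-x)) ≠ 0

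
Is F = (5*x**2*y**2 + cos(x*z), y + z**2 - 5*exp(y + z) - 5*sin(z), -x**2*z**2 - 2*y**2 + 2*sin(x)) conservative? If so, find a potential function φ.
No, ∇×F = (-4*y - 2*z + 5*exp(y + z) + 5*cos(z), 2*x*z**2 - x*sin(x*z) - 2*cos(x), -10*x**2*y) ≠ 0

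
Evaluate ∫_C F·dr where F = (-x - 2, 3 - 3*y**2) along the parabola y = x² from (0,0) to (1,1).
-1/2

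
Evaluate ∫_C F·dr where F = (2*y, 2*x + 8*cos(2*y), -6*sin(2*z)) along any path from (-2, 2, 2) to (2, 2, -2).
16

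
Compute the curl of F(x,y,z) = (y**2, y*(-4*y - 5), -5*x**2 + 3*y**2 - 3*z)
(6*y, 10*x, -2*y)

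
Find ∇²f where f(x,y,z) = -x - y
0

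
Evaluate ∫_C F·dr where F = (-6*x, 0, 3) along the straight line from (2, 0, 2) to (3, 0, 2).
-15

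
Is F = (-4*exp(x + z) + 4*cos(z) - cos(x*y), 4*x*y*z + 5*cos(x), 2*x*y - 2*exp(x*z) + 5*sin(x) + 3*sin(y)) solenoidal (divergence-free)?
No, ∇·F = 4*x*z - 2*x*exp(x*z) + y*sin(x*y) - 4*exp(x + z)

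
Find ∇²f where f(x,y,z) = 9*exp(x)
9*exp(x)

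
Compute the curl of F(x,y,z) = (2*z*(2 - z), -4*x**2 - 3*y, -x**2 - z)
(0, 2*x - 4*z + 4, -8*x)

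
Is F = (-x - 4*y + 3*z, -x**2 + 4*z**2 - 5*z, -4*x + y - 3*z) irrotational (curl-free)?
No, ∇×F = (6 - 8*z, 7, 4 - 2*x)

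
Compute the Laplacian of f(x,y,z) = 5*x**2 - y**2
8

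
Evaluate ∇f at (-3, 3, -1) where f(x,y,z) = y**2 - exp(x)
(-exp(-3), 6, 0)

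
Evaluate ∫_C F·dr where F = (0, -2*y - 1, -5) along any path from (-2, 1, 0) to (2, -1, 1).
-3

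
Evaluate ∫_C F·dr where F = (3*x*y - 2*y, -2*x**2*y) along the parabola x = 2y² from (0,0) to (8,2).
704/15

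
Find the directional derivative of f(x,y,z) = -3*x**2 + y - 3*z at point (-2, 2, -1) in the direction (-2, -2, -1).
-23/3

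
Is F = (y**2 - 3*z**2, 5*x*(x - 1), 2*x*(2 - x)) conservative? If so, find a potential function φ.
No, ∇×F = (0, 4*x - 6*z - 4, 10*x - 2*y - 5) ≠ 0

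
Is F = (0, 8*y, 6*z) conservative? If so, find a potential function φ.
Yes, F is conservative. φ = 4*y**2 + 3*z**2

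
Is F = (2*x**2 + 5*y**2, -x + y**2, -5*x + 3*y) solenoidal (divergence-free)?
No, ∇·F = 4*x + 2*y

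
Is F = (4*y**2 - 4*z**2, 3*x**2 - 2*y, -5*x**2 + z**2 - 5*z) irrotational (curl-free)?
No, ∇×F = (0, 10*x - 8*z, 6*x - 8*y)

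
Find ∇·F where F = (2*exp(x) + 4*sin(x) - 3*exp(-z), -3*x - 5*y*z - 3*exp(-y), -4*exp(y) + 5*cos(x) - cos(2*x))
-5*z + 2*exp(x) + 4*cos(x) + 3*exp(-y)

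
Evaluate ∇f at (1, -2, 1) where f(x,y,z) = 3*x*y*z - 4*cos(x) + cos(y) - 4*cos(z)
(-6 + 4*sin(1), sin(2) + 3, -6 + 4*sin(1))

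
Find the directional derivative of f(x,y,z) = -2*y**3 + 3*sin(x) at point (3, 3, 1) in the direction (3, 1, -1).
9*sqrt(11)*(-6 + cos(3))/11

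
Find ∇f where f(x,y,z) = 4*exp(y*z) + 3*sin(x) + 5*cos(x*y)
(-5*y*sin(x*y) + 3*cos(x), -5*x*sin(x*y) + 4*z*exp(y*z), 4*y*exp(y*z))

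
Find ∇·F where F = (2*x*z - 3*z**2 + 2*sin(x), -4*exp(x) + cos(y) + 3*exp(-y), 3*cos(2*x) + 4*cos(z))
2*z - sin(y) - 4*sin(z) + 2*cos(x) - 3*exp(-y)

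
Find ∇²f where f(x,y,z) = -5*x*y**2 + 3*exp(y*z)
-10*x + 3*y**2*exp(y*z) + 3*z**2*exp(y*z)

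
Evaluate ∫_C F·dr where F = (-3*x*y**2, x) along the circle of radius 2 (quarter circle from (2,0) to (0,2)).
pi + 12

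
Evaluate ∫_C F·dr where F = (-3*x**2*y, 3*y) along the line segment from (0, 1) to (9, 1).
-729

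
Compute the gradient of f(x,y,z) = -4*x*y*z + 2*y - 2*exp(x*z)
(2*z*(-2*y - exp(x*z)), -4*x*z + 2, 2*x*(-2*y - exp(x*z)))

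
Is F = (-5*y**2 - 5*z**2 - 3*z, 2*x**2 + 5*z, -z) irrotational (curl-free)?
No, ∇×F = (-5, -10*z - 3, 4*x + 10*y)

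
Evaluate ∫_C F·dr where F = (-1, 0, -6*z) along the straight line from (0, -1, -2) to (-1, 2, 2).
1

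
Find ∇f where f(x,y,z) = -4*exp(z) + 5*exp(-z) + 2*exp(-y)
(0, -2*exp(-y), sinh(z) - 9*cosh(z))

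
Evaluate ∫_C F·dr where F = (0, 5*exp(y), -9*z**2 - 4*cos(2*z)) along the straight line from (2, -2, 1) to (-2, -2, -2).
2*sin(4) + 2*sin(2) + 27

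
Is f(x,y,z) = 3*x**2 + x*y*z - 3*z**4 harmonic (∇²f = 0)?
No, ∇²f = 6 - 36*z**2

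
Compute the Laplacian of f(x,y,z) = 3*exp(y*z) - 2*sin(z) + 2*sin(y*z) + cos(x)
3*y**2*exp(y*z) - 2*y**2*sin(y*z) + z**2*(3*exp(y*z) - 2*sin(y*z)) + 2*sin(z) - cos(x)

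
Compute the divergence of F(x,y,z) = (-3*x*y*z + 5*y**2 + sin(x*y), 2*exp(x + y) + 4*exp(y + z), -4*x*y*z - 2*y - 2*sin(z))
-4*x*y - 3*y*z + y*cos(x*y) + 2*exp(x + y) + 4*exp(y + z) - 2*cos(z)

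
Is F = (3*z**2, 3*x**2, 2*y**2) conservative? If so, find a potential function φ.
No, ∇×F = (4*y, 6*z, 6*x) ≠ 0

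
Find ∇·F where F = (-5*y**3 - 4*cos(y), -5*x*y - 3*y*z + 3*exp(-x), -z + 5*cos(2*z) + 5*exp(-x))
-5*x - 3*z - 10*sin(2*z) - 1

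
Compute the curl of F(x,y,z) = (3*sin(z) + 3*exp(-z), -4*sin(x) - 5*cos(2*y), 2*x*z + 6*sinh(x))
(0, -2*z + 3*cos(z) - 6*cosh(x) - 3*exp(-z), -4*cos(x))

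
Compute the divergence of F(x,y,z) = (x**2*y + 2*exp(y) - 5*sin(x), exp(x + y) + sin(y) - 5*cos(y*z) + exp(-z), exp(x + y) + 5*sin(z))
2*x*y + 5*z*sin(y*z) + exp(x + y) - 5*cos(x) + cos(y) + 5*cos(z)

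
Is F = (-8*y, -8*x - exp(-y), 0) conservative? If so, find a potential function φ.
Yes, F is conservative. φ = -8*x*y + exp(-y)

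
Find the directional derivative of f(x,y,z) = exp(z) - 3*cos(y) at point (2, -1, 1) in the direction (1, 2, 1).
sqrt(6)*(-sin(1) + E/6)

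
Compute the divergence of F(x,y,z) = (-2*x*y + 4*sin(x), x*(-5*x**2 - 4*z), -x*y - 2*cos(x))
-2*y + 4*cos(x)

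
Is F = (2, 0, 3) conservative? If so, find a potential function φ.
Yes, F is conservative. φ = 2*x + 3*z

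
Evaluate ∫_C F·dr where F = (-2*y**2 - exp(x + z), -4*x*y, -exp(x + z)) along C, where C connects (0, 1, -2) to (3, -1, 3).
-exp(6) - 6 + exp(-2)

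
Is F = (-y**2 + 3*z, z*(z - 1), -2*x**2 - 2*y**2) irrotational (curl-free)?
No, ∇×F = (-4*y - 2*z + 1, 4*x + 3, 2*y)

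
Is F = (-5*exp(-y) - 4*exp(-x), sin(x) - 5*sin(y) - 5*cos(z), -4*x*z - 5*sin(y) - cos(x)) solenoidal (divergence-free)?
No, ∇·F = -4*x - 5*cos(y) + 4*exp(-x)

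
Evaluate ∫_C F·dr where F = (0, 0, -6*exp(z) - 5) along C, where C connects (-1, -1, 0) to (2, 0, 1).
1 - 6*E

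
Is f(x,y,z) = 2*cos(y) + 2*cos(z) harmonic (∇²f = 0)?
No, ∇²f = -2*cos(y) - 2*cos(z)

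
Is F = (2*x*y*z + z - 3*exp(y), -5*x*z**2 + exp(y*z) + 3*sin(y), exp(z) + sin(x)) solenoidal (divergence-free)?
No, ∇·F = 2*y*z + z*exp(y*z) + exp(z) + 3*cos(y)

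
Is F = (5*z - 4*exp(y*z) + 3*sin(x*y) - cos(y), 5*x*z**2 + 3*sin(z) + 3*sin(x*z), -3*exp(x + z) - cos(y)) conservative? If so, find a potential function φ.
No, ∇×F = (-10*x*z - 3*x*cos(x*z) + sin(y) - 3*cos(z), -4*y*exp(y*z) + 3*exp(x + z) + 5, -3*x*cos(x*y) + 5*z**2 + 4*z*exp(y*z) + 3*z*cos(x*z) - sin(y)) ≠ 0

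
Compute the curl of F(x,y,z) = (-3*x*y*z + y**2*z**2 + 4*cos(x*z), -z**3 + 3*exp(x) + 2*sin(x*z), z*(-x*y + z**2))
(-x*z - 2*x*cos(x*z) + 3*z**2, -3*x*y - 4*x*sin(x*z) + 2*y**2*z + y*z, 3*x*z - 2*y*z**2 + 2*z*cos(x*z) + 3*exp(x))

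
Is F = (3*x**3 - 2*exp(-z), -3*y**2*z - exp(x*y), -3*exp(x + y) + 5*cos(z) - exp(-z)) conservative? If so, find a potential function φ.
No, ∇×F = (3*y**2 - 3*exp(x + y), (3*exp(x + y + z) + 2)*exp(-z), -y*exp(x*y)) ≠ 0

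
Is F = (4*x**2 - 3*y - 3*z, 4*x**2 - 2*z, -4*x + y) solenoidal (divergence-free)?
No, ∇·F = 8*x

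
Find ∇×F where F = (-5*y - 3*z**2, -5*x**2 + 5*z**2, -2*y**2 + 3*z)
(-4*y - 10*z, -6*z, 5 - 10*x)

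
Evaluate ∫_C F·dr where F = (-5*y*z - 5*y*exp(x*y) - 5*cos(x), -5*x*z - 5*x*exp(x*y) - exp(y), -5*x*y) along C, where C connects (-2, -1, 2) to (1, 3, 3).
-6*exp(3) - 25 - 5*sin(2) - 5*sin(1) + exp(-1) + 5*exp(2)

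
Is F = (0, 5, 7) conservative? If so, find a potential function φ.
Yes, F is conservative. φ = 5*y + 7*z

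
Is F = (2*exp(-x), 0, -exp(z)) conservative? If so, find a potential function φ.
Yes, F is conservative. φ = -exp(z) - 2*exp(-x)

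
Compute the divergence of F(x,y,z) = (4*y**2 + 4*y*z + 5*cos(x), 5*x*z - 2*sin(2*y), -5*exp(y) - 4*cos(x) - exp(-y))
-5*sin(x) - 4*cos(2*y)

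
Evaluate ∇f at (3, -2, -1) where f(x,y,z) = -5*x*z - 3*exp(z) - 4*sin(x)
(5 - 4*cos(3), 0, -15 - 3*exp(-1))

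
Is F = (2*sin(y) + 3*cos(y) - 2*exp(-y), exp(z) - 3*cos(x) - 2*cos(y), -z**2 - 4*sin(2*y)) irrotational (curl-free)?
No, ∇×F = (-exp(z) - 8*cos(2*y), 0, 3*sin(x) + 3*sin(y) - 2*cos(y) - 2*exp(-y))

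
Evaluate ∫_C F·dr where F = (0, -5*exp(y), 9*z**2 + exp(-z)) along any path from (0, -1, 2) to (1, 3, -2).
-5*exp(3) - 48 - exp(2) + exp(-2) + 5*exp(-1)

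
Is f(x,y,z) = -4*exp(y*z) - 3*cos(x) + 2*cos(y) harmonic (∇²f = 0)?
No, ∇²f = -4*y**2*exp(y*z) - 4*z**2*exp(y*z) + 3*cos(x) - 2*cos(y)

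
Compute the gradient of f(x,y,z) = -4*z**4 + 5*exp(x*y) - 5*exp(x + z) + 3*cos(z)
(5*y*exp(x*y) - 5*exp(x + z), 5*x*exp(x*y), -16*z**3 - 5*exp(x + z) - 3*sin(z))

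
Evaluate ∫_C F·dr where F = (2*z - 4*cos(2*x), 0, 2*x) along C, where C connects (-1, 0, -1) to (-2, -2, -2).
-2*sin(2) + 2*sin(4) + 6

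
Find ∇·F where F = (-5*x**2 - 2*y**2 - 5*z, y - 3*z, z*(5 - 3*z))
-10*x - 6*z + 6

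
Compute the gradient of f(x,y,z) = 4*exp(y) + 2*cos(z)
(0, 4*exp(y), -2*sin(z))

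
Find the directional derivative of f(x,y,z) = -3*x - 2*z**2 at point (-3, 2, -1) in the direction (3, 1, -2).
-17*sqrt(14)/14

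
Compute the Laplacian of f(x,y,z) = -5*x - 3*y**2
-6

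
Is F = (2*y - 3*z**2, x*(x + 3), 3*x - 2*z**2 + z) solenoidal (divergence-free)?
No, ∇·F = 1 - 4*z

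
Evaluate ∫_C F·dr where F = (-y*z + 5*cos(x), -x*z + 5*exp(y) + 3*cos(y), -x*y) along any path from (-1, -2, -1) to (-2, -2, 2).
-10 - 5*sin(2) + 5*sin(1)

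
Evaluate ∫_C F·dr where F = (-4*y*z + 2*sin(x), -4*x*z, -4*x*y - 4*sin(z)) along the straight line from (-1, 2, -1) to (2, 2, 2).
-24 - 2*cos(1) + 2*cos(2)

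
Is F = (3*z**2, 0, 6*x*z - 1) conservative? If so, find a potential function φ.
Yes, F is conservative. φ = z*(3*x*z - 1)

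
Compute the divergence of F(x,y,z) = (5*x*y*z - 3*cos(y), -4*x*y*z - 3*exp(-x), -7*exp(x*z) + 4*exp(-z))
-4*x*z - 7*x*exp(x*z) + 5*y*z - 4*exp(-z)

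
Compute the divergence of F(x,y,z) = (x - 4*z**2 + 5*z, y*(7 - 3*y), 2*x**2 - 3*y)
8 - 6*y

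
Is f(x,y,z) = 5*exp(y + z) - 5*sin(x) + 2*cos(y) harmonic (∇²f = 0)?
No, ∇²f = 10*exp(y + z) + 5*sin(x) - 2*cos(y)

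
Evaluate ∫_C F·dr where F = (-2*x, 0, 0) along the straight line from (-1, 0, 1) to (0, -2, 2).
1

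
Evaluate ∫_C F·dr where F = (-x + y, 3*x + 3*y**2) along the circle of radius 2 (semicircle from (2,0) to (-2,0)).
4*pi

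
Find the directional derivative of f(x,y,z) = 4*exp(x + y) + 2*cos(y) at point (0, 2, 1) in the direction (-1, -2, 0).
4*sqrt(5)*(-3*exp(2) + sin(2))/5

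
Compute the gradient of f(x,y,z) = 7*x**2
(14*x, 0, 0)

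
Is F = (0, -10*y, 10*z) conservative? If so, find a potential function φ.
Yes, F is conservative. φ = -5*y**2 + 5*z**2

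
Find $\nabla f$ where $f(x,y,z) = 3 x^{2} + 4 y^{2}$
(6*x, 8*y, 0)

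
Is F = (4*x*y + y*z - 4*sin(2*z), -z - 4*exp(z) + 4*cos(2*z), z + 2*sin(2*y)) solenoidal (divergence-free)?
No, ∇·F = 4*y + 1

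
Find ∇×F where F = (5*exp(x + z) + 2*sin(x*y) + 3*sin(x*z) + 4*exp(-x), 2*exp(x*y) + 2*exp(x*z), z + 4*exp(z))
(-2*x*exp(x*z), 3*x*cos(x*z) + 5*exp(x + z), -2*x*cos(x*y) + 2*y*exp(x*y) + 2*z*exp(x*z))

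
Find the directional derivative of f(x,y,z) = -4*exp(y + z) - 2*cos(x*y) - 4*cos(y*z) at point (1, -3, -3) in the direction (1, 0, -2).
2*sqrt(5)*(4 + 3*exp(6)*sin(3) + 12*exp(6)*sin(9))*exp(-6)/5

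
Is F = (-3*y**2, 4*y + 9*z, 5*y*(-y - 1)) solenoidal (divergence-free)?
No, ∇·F = 4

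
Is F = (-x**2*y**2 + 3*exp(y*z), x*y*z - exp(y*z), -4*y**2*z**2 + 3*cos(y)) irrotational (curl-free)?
No, ∇×F = (-x*y - 8*y*z**2 + y*exp(y*z) - 3*sin(y), 3*y*exp(y*z), 2*x**2*y + y*z - 3*z*exp(y*z))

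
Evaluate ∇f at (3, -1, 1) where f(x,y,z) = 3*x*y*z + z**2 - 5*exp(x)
(-5*exp(3) - 3, 9, -7)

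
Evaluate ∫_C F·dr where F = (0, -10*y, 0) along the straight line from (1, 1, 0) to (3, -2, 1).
-15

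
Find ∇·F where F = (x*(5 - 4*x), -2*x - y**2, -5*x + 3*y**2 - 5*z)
-8*x - 2*y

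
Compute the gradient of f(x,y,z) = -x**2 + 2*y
(-2*x, 2, 0)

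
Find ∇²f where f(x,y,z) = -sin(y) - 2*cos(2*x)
sin(y) + 8*cos(2*x)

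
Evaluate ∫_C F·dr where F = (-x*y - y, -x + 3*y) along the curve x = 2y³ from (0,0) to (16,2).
-1718/7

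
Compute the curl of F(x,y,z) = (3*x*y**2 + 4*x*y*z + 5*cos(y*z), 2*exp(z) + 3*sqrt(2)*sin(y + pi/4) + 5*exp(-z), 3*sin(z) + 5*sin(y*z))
(5*z*cos(y*z) - 2*exp(z) + 5*exp(-z), y*(4*x - 5*sin(y*z)), -6*x*y - 4*x*z + 5*z*sin(y*z))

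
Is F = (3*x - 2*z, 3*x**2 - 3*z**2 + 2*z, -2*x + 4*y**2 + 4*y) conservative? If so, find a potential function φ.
No, ∇×F = (8*y + 6*z + 2, 0, 6*x) ≠ 0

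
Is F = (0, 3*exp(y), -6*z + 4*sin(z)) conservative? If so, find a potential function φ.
Yes, F is conservative. φ = -3*z**2 + 3*exp(y) - 4*cos(z)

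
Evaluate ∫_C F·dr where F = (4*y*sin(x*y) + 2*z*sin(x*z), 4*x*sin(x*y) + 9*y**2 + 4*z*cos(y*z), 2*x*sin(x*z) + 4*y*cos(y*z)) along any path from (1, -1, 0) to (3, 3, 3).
4*sin(9) + 4*cos(1) - 6*cos(9) + 86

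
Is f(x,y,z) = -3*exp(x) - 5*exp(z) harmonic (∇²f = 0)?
No, ∇²f = -3*exp(x) - 5*exp(z)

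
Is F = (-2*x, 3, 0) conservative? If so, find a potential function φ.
Yes, F is conservative. φ = -x**2 + 3*y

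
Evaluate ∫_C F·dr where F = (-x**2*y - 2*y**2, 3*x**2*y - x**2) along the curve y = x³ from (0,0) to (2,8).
23264/105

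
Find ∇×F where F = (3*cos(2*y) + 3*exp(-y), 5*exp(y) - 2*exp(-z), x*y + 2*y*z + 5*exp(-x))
(x + 2*z - 2*exp(-z), -y + 5*exp(-x), 6*sin(2*y) + 3*exp(-y))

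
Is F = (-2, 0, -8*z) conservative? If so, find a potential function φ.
Yes, F is conservative. φ = -2*x - 4*z**2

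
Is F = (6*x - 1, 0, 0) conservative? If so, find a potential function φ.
Yes, F is conservative. φ = x*(3*x - 1)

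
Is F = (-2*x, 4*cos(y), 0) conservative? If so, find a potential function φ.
Yes, F is conservative. φ = -x**2 + 4*sin(y)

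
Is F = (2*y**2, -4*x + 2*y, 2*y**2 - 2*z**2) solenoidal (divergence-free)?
No, ∇·F = 2 - 4*z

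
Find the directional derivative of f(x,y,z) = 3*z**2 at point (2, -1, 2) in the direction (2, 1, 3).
18*sqrt(14)/7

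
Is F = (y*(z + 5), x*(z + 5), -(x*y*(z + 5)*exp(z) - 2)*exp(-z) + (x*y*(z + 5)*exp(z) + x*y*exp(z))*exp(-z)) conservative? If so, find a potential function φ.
Yes, F is conservative. φ = (x*y*(z + 5)*exp(z) - 2)*exp(-z)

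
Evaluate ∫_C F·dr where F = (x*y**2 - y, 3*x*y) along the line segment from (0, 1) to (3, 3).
81/2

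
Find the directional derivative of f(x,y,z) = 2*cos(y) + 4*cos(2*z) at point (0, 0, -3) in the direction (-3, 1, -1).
-8*sqrt(11)*sin(6)/11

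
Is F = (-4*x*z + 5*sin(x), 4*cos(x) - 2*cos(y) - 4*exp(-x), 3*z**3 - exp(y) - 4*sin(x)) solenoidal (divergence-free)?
No, ∇·F = 9*z**2 - 4*z + 2*sin(y) + 5*cos(x)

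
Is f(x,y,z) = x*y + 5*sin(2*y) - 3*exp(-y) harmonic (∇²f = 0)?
No, ∇²f = -20*sin(2*y) - 3*exp(-y)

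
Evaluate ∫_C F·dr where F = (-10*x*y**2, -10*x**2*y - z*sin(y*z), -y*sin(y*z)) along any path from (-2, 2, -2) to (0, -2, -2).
80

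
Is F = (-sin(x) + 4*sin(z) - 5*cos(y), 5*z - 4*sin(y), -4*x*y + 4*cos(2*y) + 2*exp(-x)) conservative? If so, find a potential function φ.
No, ∇×F = (-4*x - 8*sin(2*y) - 5, 4*y + 4*cos(z) + 2*exp(-x), -5*sin(y)) ≠ 0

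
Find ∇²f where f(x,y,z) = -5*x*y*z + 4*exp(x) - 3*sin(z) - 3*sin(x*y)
3*x**2*sin(x*y) + 3*y**2*sin(x*y) + 4*exp(x) + 3*sin(z)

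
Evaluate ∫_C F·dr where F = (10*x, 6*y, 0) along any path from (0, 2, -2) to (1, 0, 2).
-7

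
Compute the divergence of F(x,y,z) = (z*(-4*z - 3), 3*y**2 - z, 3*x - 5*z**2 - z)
6*y - 10*z - 1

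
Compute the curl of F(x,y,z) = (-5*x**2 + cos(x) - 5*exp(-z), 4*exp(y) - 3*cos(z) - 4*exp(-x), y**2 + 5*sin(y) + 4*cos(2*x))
(2*y - 3*sin(z) + 5*cos(y), 8*sin(2*x) + 5*exp(-z), 4*exp(-x))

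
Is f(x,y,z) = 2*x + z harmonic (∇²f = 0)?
Yes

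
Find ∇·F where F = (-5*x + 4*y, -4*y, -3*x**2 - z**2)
-2*z - 9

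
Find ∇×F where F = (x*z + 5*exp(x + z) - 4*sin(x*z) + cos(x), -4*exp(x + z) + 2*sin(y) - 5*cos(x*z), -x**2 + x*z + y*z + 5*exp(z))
(-5*x*sin(x*z) + z + 4*exp(x + z), -4*x*cos(x*z) + 3*x - z + 5*exp(x + z), 5*z*sin(x*z) - 4*exp(x + z))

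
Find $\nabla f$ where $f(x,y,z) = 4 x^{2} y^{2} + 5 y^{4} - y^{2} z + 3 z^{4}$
(8*x*y**2, 2*y*(4*x**2 + 10*y**2 - z), -y**2 + 12*z**3)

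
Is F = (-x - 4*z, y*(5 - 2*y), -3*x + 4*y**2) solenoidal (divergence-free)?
No, ∇·F = 4 - 4*y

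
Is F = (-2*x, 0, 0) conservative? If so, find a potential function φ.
Yes, F is conservative. φ = -x**2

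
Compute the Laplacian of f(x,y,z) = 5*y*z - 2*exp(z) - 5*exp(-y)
-2*exp(z) - 5*exp(-y)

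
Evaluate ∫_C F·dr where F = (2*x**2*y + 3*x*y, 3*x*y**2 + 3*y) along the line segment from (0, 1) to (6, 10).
5976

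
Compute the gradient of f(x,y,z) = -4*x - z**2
(-4, 0, -2*z)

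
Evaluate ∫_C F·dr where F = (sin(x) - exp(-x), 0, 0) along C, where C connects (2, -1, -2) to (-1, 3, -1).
-cos(1) + cos(2) - exp(-2) + E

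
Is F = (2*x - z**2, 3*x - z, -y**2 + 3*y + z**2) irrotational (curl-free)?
No, ∇×F = (4 - 2*y, -2*z, 3)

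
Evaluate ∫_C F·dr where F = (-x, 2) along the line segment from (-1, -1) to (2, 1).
5/2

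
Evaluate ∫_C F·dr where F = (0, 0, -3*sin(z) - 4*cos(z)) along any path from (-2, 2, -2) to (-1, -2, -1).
-4*sin(2) - 3*cos(2) + 3*cos(1) + 4*sin(1)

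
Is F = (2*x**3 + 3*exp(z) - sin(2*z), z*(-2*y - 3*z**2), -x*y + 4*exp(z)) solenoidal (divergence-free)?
No, ∇·F = 6*x**2 - 2*z + 4*exp(z)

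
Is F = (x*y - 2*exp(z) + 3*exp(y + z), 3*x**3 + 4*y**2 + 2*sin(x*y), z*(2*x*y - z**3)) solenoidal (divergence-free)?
No, ∇·F = 2*x*y + 2*x*cos(x*y) + 9*y - 4*z**3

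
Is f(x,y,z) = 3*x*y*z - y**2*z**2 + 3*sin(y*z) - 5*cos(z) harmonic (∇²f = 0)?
No, ∇²f = -3*y**2*sin(y*z) - 2*y**2 - z**2*(3*sin(y*z) + 2) + 5*cos(z)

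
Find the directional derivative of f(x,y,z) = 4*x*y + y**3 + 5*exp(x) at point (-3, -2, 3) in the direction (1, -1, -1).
sqrt(3)*(5 - 8*exp(3))*exp(-3)/3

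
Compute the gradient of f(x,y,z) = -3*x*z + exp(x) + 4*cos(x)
(-3*z + exp(x) - 4*sin(x), 0, -3*x)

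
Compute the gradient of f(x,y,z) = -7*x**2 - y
(-14*x, -1, 0)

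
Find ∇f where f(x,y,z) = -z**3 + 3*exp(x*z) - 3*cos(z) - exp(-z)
(3*z*exp(x*z), 0, (3*(x*exp(x*z) - z**2 + sin(z))*exp(z) + 1)*exp(-z))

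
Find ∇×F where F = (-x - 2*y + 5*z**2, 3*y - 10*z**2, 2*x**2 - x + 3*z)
(20*z, -4*x + 10*z + 1, 2)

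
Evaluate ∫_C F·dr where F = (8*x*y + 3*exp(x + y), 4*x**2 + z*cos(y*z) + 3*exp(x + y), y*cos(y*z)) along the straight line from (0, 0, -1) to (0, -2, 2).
-3 + 3*exp(-2) - sin(4)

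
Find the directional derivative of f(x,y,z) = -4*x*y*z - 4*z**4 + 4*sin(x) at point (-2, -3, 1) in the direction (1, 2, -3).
2*sqrt(14)*(cos(2) + 37)/7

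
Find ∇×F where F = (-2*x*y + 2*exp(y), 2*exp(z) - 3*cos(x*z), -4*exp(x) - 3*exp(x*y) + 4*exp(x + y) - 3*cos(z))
(-3*x*exp(x*y) - 3*x*sin(x*z) - 2*exp(z) + 4*exp(x + y), 3*y*exp(x*y) + 4*exp(x) - 4*exp(x + y), 2*x + 3*z*sin(x*z) - 2*exp(y))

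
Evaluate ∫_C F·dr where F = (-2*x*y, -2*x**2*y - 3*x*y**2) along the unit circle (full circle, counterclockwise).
-3*pi/4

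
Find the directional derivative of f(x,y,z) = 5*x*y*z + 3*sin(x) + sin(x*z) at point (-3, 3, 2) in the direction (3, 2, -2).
3*sqrt(17)*(3*cos(3) + 4*cos(6) + 40)/17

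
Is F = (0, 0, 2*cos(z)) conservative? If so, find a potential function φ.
Yes, F is conservative. φ = 2*sin(z)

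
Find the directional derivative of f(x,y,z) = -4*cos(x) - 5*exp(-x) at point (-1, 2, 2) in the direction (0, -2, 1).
0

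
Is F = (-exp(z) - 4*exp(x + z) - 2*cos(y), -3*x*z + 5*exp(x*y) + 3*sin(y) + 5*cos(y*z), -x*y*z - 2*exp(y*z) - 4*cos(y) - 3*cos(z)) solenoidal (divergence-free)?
No, ∇·F = -x*y + 5*x*exp(x*y) - 2*y*exp(y*z) - 5*z*sin(y*z) - 4*exp(x + z) + 3*sin(z) + 3*cos(y)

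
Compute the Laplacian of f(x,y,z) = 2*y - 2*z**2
-4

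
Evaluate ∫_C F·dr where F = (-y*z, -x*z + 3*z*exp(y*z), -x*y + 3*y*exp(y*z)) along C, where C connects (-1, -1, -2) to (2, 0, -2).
1 - 3*exp(2)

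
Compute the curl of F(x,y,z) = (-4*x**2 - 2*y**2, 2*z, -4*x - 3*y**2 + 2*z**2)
(-6*y - 2, 4, 4*y)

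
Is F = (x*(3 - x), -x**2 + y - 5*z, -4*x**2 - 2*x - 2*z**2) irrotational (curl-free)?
No, ∇×F = (5, 8*x + 2, -2*x)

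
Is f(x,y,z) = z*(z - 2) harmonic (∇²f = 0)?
No, ∇²f = 2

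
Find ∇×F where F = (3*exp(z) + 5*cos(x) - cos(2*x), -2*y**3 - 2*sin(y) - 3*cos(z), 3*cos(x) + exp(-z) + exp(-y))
(-3*sin(z) - exp(-y), 3*exp(z) + 3*sin(x), 0)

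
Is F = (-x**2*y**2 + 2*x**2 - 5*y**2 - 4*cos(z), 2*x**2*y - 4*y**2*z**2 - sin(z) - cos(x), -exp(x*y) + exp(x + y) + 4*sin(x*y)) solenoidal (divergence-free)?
No, ∇·F = 2*x**2 - 2*x*y**2 + 4*x - 8*y*z**2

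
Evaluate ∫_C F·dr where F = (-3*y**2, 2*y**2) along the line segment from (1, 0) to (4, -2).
-52/3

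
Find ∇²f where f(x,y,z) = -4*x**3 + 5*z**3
-24*x + 30*z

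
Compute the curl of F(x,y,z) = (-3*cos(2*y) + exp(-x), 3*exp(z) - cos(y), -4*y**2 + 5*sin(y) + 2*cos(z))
(-8*y - 3*exp(z) + 5*cos(y), 0, -6*sin(2*y))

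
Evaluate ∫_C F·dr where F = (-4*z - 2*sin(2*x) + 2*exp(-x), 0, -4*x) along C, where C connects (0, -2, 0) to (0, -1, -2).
0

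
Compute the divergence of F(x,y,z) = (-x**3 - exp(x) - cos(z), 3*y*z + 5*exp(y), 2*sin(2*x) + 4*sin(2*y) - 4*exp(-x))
-3*x**2 + 3*z - exp(x) + 5*exp(y)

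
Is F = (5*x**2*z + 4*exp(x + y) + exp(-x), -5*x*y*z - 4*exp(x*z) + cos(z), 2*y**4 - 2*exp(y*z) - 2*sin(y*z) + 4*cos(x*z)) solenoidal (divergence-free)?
No, ∇·F = 5*x*z - 4*x*sin(x*z) - 2*y*exp(y*z) - 2*y*cos(y*z) + 4*exp(x + y) - exp(-x)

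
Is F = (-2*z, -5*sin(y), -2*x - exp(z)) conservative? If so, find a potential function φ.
Yes, F is conservative. φ = -2*x*z - exp(z) + 5*cos(y)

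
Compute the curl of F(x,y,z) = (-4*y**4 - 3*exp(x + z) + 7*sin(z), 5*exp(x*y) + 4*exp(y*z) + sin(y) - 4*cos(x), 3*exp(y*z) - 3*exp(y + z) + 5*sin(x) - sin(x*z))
(-4*y*exp(y*z) + 3*z*exp(y*z) - 3*exp(y + z), z*cos(x*z) - 3*exp(x + z) - 5*cos(x) + 7*cos(z), 16*y**3 + 5*y*exp(x*y) + 4*sin(x))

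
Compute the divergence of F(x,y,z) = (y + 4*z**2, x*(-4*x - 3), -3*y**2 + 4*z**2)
8*z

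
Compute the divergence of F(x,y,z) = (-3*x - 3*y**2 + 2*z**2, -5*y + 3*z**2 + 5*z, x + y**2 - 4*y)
-8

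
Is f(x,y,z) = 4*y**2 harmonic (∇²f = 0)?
No, ∇²f = 8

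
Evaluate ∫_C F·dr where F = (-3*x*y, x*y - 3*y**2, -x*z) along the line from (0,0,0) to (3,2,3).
-31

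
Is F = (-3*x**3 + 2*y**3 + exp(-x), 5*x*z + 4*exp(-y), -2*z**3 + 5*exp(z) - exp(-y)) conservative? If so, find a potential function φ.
No, ∇×F = (-5*x + exp(-y), 0, -6*y**2 + 5*z) ≠ 0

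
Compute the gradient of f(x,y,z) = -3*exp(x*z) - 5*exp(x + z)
(-3*z*exp(x*z) - 5*exp(x + z), 0, -3*x*exp(x*z) - 5*exp(x + z))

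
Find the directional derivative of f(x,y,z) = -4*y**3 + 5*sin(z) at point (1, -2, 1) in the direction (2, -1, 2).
10*cos(1)/3 + 16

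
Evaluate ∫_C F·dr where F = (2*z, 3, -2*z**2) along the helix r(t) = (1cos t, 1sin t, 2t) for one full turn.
-128*pi**3/3 + 8*pi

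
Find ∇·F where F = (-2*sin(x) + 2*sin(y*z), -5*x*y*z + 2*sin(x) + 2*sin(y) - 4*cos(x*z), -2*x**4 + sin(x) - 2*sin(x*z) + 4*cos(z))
-5*x*z - 2*x*cos(x*z) - 4*sin(z) - 2*cos(x) + 2*cos(y)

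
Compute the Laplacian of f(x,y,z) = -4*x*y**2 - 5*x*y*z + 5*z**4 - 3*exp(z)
-8*x + 60*z**2 - 3*exp(z)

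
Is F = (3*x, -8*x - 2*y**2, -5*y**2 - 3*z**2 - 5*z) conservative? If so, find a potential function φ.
No, ∇×F = (-10*y, 0, -8) ≠ 0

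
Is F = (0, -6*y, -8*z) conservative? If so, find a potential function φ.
Yes, F is conservative. φ = -3*y**2 - 4*z**2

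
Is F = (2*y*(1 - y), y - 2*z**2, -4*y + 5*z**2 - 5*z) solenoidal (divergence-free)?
No, ∇·F = 10*z - 4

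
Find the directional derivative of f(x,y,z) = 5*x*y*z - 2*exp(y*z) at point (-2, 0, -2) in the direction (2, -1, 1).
-4*sqrt(6)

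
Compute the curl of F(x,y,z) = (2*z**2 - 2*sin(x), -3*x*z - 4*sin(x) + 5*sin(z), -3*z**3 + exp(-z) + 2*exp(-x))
(3*x - 5*cos(z), 4*z + 2*exp(-x), -3*z - 4*cos(x))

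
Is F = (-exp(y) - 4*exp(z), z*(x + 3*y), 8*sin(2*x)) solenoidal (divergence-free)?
No, ∇·F = 3*z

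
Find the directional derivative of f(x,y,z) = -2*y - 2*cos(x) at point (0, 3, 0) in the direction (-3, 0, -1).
0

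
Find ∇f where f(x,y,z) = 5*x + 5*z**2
(5, 0, 10*z)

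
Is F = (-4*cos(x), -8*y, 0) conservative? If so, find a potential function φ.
Yes, F is conservative. φ = -4*y**2 - 4*sin(x)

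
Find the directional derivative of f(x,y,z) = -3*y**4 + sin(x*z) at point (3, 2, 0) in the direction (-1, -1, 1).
33*sqrt(3)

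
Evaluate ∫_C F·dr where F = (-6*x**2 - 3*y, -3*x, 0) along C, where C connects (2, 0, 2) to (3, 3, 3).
-65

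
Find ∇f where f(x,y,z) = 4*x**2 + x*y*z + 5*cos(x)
(8*x + y*z - 5*sin(x), x*z, x*y)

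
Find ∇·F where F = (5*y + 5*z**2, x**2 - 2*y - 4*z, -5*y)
-2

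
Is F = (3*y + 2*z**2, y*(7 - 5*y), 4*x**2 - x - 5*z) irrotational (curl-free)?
No, ∇×F = (0, -8*x + 4*z + 1, -3)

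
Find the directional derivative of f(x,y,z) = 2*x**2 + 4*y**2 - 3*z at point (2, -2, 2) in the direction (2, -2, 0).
12*sqrt(2)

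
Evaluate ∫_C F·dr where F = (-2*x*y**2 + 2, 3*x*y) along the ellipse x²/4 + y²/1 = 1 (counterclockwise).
0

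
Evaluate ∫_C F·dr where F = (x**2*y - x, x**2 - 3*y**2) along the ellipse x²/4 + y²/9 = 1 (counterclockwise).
-6*pi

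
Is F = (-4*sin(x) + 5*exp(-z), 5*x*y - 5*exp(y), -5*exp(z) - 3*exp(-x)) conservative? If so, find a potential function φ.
No, ∇×F = (0, -5*exp(-z) - 3*exp(-x), 5*y) ≠ 0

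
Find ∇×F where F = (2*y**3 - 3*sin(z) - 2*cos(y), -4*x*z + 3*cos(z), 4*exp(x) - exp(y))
(4*x - exp(y) + 3*sin(z), -4*exp(x) - 3*cos(z), -6*y**2 - 4*z - 2*sin(y))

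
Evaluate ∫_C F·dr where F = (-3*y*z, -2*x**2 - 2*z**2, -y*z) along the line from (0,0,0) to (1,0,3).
0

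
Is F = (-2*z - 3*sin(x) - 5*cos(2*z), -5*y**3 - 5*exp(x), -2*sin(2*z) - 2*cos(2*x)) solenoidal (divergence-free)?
No, ∇·F = -15*y**2 - 3*cos(x) - 4*cos(2*z)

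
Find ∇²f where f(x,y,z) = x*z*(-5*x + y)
-10*z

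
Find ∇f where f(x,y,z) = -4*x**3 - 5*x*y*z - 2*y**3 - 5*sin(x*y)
(-12*x**2 - 5*y*z - 5*y*cos(x*y), -5*x*z - 5*x*cos(x*y) - 6*y**2, -5*x*y)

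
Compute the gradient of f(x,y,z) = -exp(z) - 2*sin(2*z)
(0, 0, -exp(z) - 4*cos(2*z))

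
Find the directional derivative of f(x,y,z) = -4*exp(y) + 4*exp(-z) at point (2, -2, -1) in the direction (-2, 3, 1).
2*sqrt(14)*(-exp(3) - 3)*exp(-2)/7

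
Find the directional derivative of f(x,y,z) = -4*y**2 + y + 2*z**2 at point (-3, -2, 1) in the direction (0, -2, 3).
-22*sqrt(13)/13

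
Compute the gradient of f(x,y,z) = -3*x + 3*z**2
(-3, 0, 6*z)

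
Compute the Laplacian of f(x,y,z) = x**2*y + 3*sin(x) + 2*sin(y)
2*y - 3*sin(x) - 2*sin(y)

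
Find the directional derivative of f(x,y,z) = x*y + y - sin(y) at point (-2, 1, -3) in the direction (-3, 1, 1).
-sqrt(11)*(cos(1) + 4)/11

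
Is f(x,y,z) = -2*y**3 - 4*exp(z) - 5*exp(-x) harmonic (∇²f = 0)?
No, ∇²f = -12*y - 4*exp(z) - 5*exp(-x)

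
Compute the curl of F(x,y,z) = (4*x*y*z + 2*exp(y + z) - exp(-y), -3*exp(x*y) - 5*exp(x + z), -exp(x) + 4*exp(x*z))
(5*exp(x + z), 4*x*y - 4*z*exp(x*z) + exp(x) + 2*exp(y + z), ((-4*x*z - 3*y*exp(x*y) - 5*exp(x + z) - 2*exp(y + z))*exp(y) - 1)*exp(-y))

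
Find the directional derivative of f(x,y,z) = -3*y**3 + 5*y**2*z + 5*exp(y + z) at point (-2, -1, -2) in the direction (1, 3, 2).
sqrt(14)*(25 + 43*exp(3))*exp(-3)/14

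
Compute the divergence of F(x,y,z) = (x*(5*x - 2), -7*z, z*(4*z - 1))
10*x + 8*z - 3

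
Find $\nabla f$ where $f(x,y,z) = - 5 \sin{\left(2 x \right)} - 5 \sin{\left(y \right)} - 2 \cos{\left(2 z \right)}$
(-10*cos(2*x), -5*cos(y), 4*sin(2*z))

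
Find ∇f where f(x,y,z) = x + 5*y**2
(1, 10*y, 0)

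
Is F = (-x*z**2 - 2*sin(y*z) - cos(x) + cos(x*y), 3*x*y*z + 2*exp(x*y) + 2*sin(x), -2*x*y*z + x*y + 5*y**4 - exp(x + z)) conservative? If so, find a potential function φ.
No, ∇×F = (-3*x*y - 2*x*z + x + 20*y**3, -2*x*z + 2*y*z - 2*y*cos(y*z) - y + exp(x + z), x*sin(x*y) + 3*y*z + 2*y*exp(x*y) + 2*z*cos(y*z) + 2*cos(x)) ≠ 0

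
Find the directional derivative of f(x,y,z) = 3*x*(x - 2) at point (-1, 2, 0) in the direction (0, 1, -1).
0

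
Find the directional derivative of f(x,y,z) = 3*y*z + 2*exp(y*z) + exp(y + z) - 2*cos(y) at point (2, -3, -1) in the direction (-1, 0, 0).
0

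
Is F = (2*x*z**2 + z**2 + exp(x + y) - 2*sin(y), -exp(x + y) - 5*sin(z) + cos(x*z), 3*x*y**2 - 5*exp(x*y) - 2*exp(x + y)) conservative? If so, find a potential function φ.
No, ∇×F = (6*x*y - 5*x*exp(x*y) + x*sin(x*z) - 2*exp(x + y) + 5*cos(z), 4*x*z - 3*y**2 + 5*y*exp(x*y) + 2*z + 2*exp(x + y), -z*sin(x*z) - 2*exp(x + y) + 2*cos(y)) ≠ 0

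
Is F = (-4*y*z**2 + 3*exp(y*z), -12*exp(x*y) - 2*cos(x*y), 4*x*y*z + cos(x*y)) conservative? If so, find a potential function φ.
No, ∇×F = (x*(4*z - sin(x*y)), y*(-12*z + 3*exp(y*z) + sin(x*y)), -12*y*exp(x*y) + 2*y*sin(x*y) + 4*z**2 - 3*z*exp(y*z)) ≠ 0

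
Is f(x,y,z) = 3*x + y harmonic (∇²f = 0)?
Yes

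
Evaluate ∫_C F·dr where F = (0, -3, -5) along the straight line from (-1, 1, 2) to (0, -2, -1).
24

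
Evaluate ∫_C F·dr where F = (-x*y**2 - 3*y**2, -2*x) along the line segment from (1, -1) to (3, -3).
-38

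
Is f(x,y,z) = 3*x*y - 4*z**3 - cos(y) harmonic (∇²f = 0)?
No, ∇²f = -24*z + cos(y)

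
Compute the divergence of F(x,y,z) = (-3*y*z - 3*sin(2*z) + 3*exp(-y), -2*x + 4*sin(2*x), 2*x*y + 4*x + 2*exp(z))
2*exp(z)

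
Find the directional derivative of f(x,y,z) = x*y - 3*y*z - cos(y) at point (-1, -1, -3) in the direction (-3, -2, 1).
sqrt(14)*(-5 + sin(1))/7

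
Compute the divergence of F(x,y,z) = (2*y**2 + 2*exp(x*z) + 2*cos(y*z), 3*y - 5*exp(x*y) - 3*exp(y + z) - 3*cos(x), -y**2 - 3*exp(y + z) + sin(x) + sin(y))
-5*x*exp(x*y) + 2*z*exp(x*z) - 6*exp(y + z) + 3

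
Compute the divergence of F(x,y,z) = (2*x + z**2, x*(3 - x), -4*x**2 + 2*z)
4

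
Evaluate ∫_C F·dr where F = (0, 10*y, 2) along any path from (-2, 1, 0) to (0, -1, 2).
4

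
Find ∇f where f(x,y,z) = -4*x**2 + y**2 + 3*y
(-8*x, 2*y + 3, 0)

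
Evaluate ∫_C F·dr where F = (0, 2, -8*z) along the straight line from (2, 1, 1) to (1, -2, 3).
-38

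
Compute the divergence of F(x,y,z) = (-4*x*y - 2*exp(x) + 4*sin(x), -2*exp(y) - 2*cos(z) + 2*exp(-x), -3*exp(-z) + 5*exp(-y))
-4*y - 2*exp(x) - 2*exp(y) + 4*cos(x) + 3*exp(-z)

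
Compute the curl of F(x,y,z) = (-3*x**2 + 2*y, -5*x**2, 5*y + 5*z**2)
(5, 0, -10*x - 2)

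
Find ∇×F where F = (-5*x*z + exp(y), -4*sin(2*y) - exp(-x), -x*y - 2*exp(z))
(-x, -5*x + y, -exp(y) + exp(-x))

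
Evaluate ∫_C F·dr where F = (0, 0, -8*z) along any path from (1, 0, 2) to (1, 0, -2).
0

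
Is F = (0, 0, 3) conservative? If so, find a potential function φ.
Yes, F is conservative. φ = 3*z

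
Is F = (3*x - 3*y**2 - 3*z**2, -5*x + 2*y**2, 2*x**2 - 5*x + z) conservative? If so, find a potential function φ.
No, ∇×F = (0, -4*x - 6*z + 5, 6*y - 5) ≠ 0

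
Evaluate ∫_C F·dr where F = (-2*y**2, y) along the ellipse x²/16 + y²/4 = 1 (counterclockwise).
0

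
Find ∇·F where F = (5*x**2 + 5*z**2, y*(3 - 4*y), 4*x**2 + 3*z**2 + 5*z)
10*x - 8*y + 6*z + 8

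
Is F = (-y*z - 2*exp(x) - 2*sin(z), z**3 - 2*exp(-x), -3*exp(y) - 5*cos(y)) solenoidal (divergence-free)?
No, ∇·F = -2*exp(x)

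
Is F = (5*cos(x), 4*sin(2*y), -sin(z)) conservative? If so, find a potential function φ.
Yes, F is conservative. φ = 5*sin(x) - 2*cos(2*y) + cos(z)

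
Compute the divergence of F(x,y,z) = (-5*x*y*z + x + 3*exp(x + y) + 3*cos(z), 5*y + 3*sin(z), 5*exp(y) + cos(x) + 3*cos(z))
-5*y*z + 3*exp(x + y) - 3*sin(z) + 6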